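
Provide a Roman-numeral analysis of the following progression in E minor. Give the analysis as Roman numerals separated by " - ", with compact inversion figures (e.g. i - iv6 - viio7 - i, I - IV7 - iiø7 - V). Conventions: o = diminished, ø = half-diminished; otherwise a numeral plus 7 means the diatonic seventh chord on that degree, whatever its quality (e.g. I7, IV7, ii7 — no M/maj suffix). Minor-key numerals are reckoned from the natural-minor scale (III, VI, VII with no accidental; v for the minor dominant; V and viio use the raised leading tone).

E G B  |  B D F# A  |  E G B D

i - v7 - i7

E-G-B: minor triad on E = scale degree 1 → i.
B-D-F#-A: minor seventh chord on B = scale degree 5 → v7.
E-G-B-D has root E, degree 1 in E minor, so i7.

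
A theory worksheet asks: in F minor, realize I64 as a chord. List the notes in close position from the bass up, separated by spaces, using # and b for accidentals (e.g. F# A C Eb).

C F A

I64 is the major tonic (Picardy third), borrowed from the parallel major. In F minor that root is F.
So the chord is F-A-C.
With the 64 figure the chord is in second inversion; from the bass C upward in close position it reads C-F-A.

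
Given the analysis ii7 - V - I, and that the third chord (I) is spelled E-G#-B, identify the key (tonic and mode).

The chord E is a major triad rooted on E; its label is I.
If E is scale degree 1 and the mode makes that degree carry a major triad, the tonic is E and the mode is major.

E major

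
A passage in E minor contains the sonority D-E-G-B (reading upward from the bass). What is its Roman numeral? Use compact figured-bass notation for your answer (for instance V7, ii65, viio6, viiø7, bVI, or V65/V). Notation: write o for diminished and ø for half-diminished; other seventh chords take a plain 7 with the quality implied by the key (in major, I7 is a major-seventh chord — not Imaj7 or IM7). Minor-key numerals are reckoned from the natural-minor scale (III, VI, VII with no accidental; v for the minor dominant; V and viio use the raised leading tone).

The pitches E-G-B-D form a minor seventh chord rooted on E.
In E minor, E is the tonic; the diatonic minor seventh chord there is i7.
With D in the bass the chord is in third inversion, so the figured bass is 42.

i42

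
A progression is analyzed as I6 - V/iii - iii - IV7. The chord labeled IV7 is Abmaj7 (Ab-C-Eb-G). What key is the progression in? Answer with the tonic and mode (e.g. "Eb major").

The anchor chord is a major seventh chord on Ab, labeled IV7.
Counting down 3 scale steps from Ab places the tonic on Eb; a major seventh chord on degree 4 is diatonic only in major.

Eb major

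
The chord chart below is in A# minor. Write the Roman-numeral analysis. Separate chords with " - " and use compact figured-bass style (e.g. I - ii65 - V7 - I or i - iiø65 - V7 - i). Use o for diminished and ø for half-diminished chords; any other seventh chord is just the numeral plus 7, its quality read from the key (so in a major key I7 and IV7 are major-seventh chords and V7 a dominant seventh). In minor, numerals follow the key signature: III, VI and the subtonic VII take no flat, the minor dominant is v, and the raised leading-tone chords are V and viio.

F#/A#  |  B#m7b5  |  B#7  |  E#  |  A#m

F#/A# has root F#, degree 6 in A# minor, so VI6.
B#m7b5: root B# is the supertonic; half-diminished seventh chord there is iiø7.
B#7 is the secondary dominant of V (dominant seventh chord on B#): V7/V.
E#: major triad on E# = scale degree 5 → V.
A#m has root A#, degree 1 in A# minor, so i.

VI6 - iiø7 - V7/V - V - i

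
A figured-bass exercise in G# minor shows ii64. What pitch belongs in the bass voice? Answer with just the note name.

ii in G# minor has root A#; the chord is A#-C#-E#.
The figure 64 means second inversion — the fifth is in the bass.

E#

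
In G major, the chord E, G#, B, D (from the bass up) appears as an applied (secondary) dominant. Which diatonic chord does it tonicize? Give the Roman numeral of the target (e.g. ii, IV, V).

The chord is a dominant seventh chord on E.
A dominant resolves down a perfect fifth: E → A. In G major, A is scale degree 2, i.e. ii.

ii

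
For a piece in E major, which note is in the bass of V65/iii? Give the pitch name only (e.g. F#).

The applied chord V65/iii is rooted on D#: D#-F##-A#-C#.
The figure 65 means first inversion — the third is in the bass.

F##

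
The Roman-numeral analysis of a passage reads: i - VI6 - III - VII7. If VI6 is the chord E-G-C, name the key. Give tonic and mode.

E minor

The anchor chord is a major triad on C, labeled VI6.
If C is scale degree 6 and the mode makes that degree carry a major triad, the tonic is E and the mode is minor.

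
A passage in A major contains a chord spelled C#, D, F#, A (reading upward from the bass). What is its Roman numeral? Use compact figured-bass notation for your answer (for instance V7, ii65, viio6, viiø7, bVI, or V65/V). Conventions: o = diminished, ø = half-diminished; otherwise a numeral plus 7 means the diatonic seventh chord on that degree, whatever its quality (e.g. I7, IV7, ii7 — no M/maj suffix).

IV42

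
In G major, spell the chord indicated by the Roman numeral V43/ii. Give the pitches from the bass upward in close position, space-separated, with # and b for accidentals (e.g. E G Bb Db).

B D E G#

V43/ii is a secondary dominant — the dominant seventh of ii. ii in G major is A, so the applied chord's root is E, a perfect fifth above.
Building a dominant seventh chord on E gives E-G#-B-D.
With the 43 figure the chord is in second inversion; from the bass B upward in close position it reads B-D-E-G#.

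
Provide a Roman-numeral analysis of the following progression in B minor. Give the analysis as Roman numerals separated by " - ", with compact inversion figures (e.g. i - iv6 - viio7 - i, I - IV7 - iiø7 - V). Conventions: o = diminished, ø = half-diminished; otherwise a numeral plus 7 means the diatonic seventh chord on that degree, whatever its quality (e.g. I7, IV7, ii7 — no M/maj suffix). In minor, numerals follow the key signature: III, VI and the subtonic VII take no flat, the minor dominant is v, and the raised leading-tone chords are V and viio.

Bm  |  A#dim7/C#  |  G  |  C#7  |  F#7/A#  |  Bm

i - viio65 - VI - V7/V - V65 - i

Bm: root B is the tonic; minor triad there is i.
A#dim7/C#: root A# is the leading tone; fully diminished seventh chord there is viio65.
G: root G is the submediant; major triad there is VI.
C#7: chromatic; C# is V of V, so V7/V.
F#7/A#: dominant seventh chord on F# = scale degree 5 → V65.
Bm: minor triad on B = scale degree 1 → i.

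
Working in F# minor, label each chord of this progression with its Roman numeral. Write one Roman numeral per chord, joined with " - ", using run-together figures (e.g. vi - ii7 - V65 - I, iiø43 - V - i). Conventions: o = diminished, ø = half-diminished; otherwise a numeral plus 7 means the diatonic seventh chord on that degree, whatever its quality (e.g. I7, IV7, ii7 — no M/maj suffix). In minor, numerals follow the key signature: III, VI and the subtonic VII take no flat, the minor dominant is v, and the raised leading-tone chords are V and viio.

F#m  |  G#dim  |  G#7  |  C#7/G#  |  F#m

i - iio - V7/V - V43 - i

F#m: root F# is the tonic; minor triad there is i.
G#dim: root G# is the supertonic; diminished triad there is iio.
G#7 is the secondary dominant of V (dominant seventh chord on G#): V7/V.
C#7/G#: dominant seventh chord on C# = scale degree 5 → V43.
F#m: minor triad on F# = scale degree 1 → i.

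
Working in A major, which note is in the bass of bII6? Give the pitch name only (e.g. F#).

bII in A major has root Bb; the chord is Bb-D-F.
The figure 6 means first inversion — the third is in the bass.

D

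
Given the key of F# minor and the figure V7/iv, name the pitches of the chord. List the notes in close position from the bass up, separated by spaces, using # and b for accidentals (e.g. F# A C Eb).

The slash means an applied dominant: we want the dominant of iv. In F# minor, iv is B minor, and its dominant is built on F#.
Building a dominant seventh chord on F# gives F#-A#-C#-E.

F# A# C# E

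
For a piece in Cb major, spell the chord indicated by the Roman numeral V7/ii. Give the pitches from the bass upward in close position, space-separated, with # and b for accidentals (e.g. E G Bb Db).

Ab C Eb Gb

The slash means an applied dominant: we want the dominant of ii. In Cb major, ii is Db minor, and its dominant is built on Ab.
Building a dominant seventh chord on Ab gives Ab-C-Eb-Gb.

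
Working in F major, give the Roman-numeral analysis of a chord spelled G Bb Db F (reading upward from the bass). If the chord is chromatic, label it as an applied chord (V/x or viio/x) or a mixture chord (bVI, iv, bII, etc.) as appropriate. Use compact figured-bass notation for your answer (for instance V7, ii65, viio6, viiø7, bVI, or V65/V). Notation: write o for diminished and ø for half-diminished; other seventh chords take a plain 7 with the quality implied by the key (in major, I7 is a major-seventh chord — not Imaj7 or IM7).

Stacked in thirds the chord is G-Bb-Db-F: a half-diminished seventh chord on G.
G is the second degree of F major. This is the half-diminished supertonic seventh, borrowed from the parallel minor.

iiø7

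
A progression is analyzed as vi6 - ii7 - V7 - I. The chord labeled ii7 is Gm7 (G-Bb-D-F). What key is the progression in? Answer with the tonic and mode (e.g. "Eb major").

F major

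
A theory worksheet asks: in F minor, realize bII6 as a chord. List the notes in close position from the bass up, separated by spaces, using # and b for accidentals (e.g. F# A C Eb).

Scale degree 2 in F minor is G; lowering it a half step gives Gb. bII6 is the Neapolitan sixth — a major triad on the lowered second degree, here in its customary first inversion.
So the chord is Gb-Bb-Db.
With the 6 figure the chord is in first inversion; from the bass Bb upward in close position it reads Bb-Db-Gb.

Bb Db Gb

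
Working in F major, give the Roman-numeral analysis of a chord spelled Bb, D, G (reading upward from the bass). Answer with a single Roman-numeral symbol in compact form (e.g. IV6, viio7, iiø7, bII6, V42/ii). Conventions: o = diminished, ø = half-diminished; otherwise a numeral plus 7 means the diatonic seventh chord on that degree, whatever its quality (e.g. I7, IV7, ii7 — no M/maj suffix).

The pitches G-Bb-D form a minor triad rooted on G.
G is scale degree 2 in F major, and a minor triad on that degree is written ii.
With Bb in the bass the chord is in first inversion, so the figured bass is 6.

ii6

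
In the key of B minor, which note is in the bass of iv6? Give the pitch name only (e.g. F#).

G

iv in B minor has root E; the chord is E-G-B.
The figure 6 means first inversion — the third is in the bass.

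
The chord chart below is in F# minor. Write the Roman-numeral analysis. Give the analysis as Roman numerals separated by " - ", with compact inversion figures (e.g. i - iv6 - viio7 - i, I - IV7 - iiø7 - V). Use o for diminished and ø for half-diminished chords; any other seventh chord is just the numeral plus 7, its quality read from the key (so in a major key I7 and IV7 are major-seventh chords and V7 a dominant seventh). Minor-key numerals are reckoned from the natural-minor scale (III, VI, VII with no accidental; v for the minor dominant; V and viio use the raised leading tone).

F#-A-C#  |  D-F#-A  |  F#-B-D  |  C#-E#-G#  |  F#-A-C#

F#-A-C# has root F#, degree 1 in F# minor, so i.
D-F#-A has root D, degree 6 in F# minor, so VI.
F#-B-D: minor triad on B = scale degree 4 → iv64.
C#-E#-G#: major triad on C# = scale degree 5 → V.
F#-A-C#: root F# is the tonic; minor triad there is i.

i - VI - iv64 - V - i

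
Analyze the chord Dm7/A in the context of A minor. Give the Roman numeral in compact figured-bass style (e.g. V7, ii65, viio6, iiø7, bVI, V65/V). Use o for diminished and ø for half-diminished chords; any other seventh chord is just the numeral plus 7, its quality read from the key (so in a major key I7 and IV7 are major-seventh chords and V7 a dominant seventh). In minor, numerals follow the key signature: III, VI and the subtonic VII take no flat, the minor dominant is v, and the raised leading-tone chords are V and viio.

iv43

The pitches D-F-A-C form a minor seventh chord rooted on D.
D is scale degree 4 in A minor, and a minor seventh chord on that degree is written iv7.
With A in the bass the chord is in second inversion, so the figured bass is 43.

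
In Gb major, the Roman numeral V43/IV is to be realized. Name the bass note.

Db

The applied chord V43/IV is rooted on Gb: Gb-Bb-Db-Fb.
The figure 43 means second inversion — the fifth is in the bass.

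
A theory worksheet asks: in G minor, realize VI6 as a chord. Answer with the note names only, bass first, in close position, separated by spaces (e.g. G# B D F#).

The numeral's case and figure indicate a major triad. In G minor its root, the sixth degree, is Eb.
That chord is spelled Eb-G-Bb.
The figured bass 6 indicates first inversion, placing the third (G) in the bass: G-Bb-Eb.

G Bb Eb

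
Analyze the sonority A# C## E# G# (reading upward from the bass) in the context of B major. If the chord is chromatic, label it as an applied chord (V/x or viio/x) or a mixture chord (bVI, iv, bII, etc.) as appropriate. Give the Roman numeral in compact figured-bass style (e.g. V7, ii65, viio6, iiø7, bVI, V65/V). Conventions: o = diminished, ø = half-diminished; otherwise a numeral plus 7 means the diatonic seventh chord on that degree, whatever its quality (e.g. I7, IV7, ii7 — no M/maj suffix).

V7/iii

The pitches A#-C##-E#-G# form a dominant seventh chord rooted on A#.
A# is not a diatonic chord root with this quality in B major, but it lies a perfect fifth above D# (iii), so the chord functions as an applied dominant of iii.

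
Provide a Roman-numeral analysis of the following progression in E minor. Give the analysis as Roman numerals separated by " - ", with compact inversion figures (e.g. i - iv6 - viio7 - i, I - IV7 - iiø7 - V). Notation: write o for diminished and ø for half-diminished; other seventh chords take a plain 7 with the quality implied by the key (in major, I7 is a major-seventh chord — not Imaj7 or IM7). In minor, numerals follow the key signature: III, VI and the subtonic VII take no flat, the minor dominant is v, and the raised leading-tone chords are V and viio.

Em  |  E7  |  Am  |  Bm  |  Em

i - V7/iv - iv - v - i

Em has root E, degree 1 in E minor, so i.
E7: a dominant seventh chord on E, the applied dominant of iv → V7/iv.
Am has root A, degree 4 in E minor, so iv.
Bm: root B is the dominant; minor triad there is v.
Em has root E, degree 1 in E minor, so i.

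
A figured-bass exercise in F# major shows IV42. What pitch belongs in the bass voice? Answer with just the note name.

IV in F# major has root B; the chord is B-D#-F#-A#.
The figure 42 means third inversion — the seventh is in the bass.

A#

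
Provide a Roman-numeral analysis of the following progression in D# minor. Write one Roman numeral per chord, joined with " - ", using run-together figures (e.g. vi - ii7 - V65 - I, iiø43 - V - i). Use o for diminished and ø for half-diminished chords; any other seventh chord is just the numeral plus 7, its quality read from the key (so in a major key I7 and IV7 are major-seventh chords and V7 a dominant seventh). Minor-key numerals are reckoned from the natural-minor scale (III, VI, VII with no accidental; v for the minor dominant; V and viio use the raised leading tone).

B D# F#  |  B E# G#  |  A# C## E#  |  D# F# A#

VI - iio64 - V - i

B-D#-F#: root B is the submediant; major triad there is VI.
B-E#-G# has root E#, degree 2 in D# minor, so iio64.
A#-C##-E#: root A# is the dominant; major triad there is V.
D#-F#-A#: root D# is the tonic; minor triad there is i.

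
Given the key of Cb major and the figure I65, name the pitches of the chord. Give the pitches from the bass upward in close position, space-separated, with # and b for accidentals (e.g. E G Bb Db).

Eb Gb Bb Cb

In Cb major, the tonic is Cb, and the diatonic chord built there is a major seventh chord.
That chord is spelled Cb-Eb-Gb-Bb.
The figured bass 65 indicates first inversion, placing the third (Eb) in the bass: Eb-Gb-Bb-Cb.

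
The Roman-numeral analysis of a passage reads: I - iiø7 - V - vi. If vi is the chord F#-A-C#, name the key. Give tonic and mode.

A major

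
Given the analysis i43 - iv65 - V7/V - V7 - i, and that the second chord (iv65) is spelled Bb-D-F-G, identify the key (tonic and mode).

D minor

The anchor chord is a minor seventh chord on G, labeled iv65.
If G is scale degree 4 and the mode makes that degree carry a minor seventh chord, the tonic is D and the mode is minor.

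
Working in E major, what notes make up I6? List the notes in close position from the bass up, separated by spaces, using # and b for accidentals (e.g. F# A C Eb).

The numeral's case and figure indicate a major triad. In E major its root, the first degree, is E.
That chord is spelled E-G#-B.
With the 6 figure the chord is in first inversion; from the bass G# upward in close position it reads G#-B-E.

G# B E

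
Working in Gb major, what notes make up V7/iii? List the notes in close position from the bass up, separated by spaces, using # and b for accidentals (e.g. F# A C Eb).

F A C Eb

V7/iii is a secondary dominant — the dominant seventh of iii. iii in Gb major is Bb, so the applied chord's root is F, a perfect fifth above.
Building a dominant seventh chord on F gives F-A-C-Eb.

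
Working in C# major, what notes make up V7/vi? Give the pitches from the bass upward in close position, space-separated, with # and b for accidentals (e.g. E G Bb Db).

E# G## B# D#

V7/vi is a secondary dominant — the dominant seventh of vi. vi in C# major is A#, so the applied chord's root is E#, a perfect fifth above.
Building a dominant seventh chord on E# gives E#-G##-B#-D#.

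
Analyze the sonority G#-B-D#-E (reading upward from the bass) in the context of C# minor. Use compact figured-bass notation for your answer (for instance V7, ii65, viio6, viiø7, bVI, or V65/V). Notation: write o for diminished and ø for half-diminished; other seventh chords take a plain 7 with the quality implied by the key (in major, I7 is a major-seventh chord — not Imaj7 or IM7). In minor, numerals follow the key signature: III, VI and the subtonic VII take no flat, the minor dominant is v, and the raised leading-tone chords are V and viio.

The pitches E-G#-B-D# form a major seventh chord rooted on E.
E is scale degree 3 in C# minor, and a major seventh chord on that degree is written III7.
With G# in the bass the chord is in first inversion, so the figured bass is 65.

III65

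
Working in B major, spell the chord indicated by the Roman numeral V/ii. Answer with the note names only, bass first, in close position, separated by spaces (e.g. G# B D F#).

G# B# D#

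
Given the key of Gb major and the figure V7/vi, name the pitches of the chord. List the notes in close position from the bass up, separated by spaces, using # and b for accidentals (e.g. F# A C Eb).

V7/vi is a secondary dominant — the dominant seventh of vi. vi in Gb major is Eb, so the applied chord's root is Bb, a perfect fifth above.
Building a dominant seventh chord on Bb gives Bb-D-F-Ab.

Bb D F Ab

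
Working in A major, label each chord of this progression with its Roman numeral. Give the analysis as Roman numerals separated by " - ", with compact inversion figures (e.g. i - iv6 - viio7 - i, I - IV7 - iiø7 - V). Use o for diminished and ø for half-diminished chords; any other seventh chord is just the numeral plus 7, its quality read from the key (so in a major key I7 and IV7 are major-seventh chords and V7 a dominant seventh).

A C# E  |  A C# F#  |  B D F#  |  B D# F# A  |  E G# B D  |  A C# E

I - vi6 - ii - V7/V - V7 - I

A-C#-E has root A, degree 1 in A major, so I.
A-C#-F# has root F#, degree 6 in A major, so vi6.
B-D-F#: minor triad on B = scale degree 2 → ii.
B-D#-F#-A: chromatic; B is V of V, so V7/V.
E-G#-B-D: root E is the dominant; dominant seventh chord there is V7.
A-C#-E has root A, degree 1 in A major, so I.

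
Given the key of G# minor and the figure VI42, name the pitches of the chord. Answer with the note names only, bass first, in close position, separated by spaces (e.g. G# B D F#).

The numeral's case and figure indicate a major seventh chord. In G# minor its root, scale degree 6, is E.
Stacking thirds from E gives E-G#-B-D#.
The figured bass 42 indicates third inversion, placing the seventh (D#) in the bass: D#-E-G#-B.

D# E G# B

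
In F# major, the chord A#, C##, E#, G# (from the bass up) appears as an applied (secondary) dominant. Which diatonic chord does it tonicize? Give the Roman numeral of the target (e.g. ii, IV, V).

The chord is a dominant seventh chord on A#.
A dominant resolves down a perfect fifth: A# → D#. In F# major, D# is scale degree 6, i.e. vi.

vi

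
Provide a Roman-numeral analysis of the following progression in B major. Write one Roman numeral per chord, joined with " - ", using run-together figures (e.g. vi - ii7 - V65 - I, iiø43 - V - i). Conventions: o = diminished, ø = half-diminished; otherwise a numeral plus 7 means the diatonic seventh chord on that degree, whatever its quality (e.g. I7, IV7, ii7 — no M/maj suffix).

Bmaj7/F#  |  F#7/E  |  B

Bmaj7/F#: major seventh chord on B = scale degree 1 → I43.
F#7/E has root F#, degree 5 in B major, so V42.
B: major triad on B = scale degree 1 → I.

I43 - V42 - I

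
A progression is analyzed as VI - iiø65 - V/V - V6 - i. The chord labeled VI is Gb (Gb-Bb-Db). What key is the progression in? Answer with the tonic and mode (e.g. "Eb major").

Bb minor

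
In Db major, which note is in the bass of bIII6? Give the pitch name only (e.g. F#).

Ab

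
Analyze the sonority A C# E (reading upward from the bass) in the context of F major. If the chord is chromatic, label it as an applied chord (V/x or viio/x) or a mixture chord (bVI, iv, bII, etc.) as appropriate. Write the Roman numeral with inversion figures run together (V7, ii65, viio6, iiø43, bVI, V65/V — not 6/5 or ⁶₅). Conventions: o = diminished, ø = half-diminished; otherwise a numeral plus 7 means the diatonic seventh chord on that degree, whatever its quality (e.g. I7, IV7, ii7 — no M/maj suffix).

The pitches A-C#-E form a major triad rooted on A.
A is not a diatonic chord root with this quality in F major, but it lies a perfect fifth above D (vi), so the chord functions as an applied dominant of vi.

V/vi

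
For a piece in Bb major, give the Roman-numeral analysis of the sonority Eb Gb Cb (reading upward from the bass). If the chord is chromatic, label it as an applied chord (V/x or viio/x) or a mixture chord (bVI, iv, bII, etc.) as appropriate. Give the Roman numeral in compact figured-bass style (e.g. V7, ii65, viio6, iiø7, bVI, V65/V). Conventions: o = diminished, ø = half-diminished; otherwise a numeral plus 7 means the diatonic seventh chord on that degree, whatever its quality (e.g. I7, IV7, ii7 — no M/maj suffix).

bII6

Stacked in thirds the chord is Cb-Eb-Gb: a major triad on Cb.
Cb is the lowered second degree of Bb major (diatonic 2 would be C). This is the Neapolitan sixth — a major triad on the lowered second degree, here in its customary first inversion.
With Eb in the bass the chord is in first inversion, so the figured bass is 6.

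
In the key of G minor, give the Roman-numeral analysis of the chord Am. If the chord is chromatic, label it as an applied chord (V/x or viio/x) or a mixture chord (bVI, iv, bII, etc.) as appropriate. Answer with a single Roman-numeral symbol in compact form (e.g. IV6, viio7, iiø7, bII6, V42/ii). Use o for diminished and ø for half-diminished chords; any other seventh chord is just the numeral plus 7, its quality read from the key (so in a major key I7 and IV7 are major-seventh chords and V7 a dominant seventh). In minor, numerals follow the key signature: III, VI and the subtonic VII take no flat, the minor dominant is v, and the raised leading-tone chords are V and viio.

ii

The pitches A-C-E form a minor triad rooted on A.
A is the second degree of G minor. This is the minor supertonic, borrowed from the parallel major (the Dorian ii).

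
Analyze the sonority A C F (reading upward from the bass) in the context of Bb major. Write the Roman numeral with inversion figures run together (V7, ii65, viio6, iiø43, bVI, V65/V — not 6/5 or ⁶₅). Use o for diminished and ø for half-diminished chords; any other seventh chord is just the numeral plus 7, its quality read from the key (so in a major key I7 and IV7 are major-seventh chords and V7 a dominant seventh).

V6

Stacked in thirds the chord is F-A-C: a major triad on F.
F is scale degree 5 in Bb major, and a major triad on that degree is written V.
With A in the bass the chord is in first inversion, so the figured bass is 6.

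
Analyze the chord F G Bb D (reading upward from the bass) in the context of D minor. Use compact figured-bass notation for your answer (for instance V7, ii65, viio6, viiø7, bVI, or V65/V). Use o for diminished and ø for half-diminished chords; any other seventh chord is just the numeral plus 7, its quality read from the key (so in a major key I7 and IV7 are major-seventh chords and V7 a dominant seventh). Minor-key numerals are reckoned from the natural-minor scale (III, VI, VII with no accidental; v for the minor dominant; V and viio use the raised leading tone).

iv42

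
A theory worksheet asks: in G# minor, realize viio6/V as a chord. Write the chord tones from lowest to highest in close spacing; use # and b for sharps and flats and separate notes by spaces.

E# G# C##

The slash marks an applied leading-tone chord: viio of V. In G# minor, V is D#, so the leading tone to it is C##, a half step below.
Building a diminished triad on C## gives C##-E#-G#.
The figured bass 6 indicates first inversion, placing the third (E#) in the bass: E#-G#-C##.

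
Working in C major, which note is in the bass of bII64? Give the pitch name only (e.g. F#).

Ab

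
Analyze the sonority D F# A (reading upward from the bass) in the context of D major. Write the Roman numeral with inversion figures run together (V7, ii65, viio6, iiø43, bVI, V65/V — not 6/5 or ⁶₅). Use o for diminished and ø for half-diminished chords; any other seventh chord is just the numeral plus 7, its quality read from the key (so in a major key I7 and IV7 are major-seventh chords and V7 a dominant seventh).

I

Stacked in thirds the chord is D-F#-A: a major triad on D.
D is scale degree 1 in D major, and a major triad on that degree is written I.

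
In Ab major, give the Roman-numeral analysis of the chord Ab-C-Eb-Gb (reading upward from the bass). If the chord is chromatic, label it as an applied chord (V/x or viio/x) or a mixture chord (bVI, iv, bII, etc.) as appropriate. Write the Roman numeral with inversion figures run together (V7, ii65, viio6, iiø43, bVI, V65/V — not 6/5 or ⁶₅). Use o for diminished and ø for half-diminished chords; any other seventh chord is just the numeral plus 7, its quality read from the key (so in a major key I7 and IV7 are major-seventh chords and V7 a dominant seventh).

V7/IV

The pitches Ab-C-Eb-Gb form a dominant seventh chord rooted on Ab.
Ab is not a diatonic chord root with this quality in Ab major, but it lies a perfect fifth above Db (IV), so the chord functions as an applied dominant of IV.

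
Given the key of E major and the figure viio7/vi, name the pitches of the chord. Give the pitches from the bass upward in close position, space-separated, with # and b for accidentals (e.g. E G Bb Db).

B# D# F# A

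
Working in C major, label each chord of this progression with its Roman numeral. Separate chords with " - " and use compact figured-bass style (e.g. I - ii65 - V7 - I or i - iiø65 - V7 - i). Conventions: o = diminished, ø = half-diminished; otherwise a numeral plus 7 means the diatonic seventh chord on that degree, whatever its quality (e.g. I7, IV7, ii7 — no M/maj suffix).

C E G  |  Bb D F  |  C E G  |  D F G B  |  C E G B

I - bVII - I - V43 - I7

C-E-G: root C is the tonic; major triad there is I.
Bb-D-F is non-diatonic — bVII, a mixture chord from C minor.
C-E-G has root C, degree 1 in C major, so I.
D-F-G-B: dominant seventh chord on G = scale degree 5 → V43.
C-E-G-B has root C, degree 1 in C major, so I7.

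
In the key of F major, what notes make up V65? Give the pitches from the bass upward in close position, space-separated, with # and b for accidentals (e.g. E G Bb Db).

The numeral's case and figure indicate a dominant seventh chord. In F major its root, the dominant, is C.
Stacking thirds from C gives C-E-G-Bb.
With the 65 figure the chord is in first inversion; from the bass E upward in close position it reads E-G-Bb-C.

E G Bb C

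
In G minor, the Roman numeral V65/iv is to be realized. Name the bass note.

The applied chord V65/iv is rooted on G: G-B-D-F.
The figure 65 means first inversion — the third is in the bass.

B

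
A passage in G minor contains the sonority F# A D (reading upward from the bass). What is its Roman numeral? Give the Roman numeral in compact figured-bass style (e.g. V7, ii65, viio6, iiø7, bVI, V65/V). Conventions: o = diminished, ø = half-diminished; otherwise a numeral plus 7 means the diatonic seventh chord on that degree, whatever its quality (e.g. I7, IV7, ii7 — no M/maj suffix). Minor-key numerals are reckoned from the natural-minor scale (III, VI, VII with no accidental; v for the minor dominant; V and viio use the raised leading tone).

V6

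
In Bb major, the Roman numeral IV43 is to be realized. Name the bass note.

Bb

IV in Bb major has root Eb; the chord is Eb-G-Bb-D.
The figure 43 means second inversion — the fifth is in the bass.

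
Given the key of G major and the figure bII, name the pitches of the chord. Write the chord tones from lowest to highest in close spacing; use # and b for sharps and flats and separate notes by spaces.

Scale degree 2 in G major is A; lowering it a half step gives Ab. bII is the Neapolitan chord — a major triad on the lowered second degree.
So the chord is Ab-C-Eb, a major triad.

Ab C Eb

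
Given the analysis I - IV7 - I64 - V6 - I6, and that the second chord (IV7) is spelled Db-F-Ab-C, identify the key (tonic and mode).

Ab major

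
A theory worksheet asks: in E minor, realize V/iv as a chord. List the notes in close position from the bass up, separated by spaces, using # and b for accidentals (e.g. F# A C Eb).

E G# B

V/iv is a secondary dominant — the dominant triad of iv. iv in E minor is A, so the applied chord's root is E, a perfect fifth above.
Building a major triad on E gives E-G#-B.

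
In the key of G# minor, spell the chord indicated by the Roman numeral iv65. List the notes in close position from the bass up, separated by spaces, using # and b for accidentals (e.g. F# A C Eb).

E G# B C#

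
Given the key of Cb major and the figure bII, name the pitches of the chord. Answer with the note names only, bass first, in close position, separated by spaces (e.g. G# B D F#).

Dbb Fb Abb

Scale degree 2 in Cb major is Db; lowering it a half step gives Dbb. bII is the Neapolitan chord — a major triad on the lowered second degree.
So the chord is Dbb-Fb-Abb, a major triad.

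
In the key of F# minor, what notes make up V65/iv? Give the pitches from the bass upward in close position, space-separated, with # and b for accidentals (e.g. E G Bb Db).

The slash means an applied dominant: we want the dominant of iv. In F# minor, iv is B minor, and its dominant is built on F#.
Building a dominant seventh chord on F# gives F#-A#-C#-E.
The figured bass 65 indicates first inversion, placing the third (A#) in the bass: A#-C#-E-F#.

A# C# E F#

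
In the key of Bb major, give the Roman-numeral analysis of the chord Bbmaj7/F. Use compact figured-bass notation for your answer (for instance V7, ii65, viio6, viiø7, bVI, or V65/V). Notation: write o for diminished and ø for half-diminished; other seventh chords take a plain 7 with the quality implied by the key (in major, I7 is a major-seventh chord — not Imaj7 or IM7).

The pitches Bb-D-F-A form a major seventh chord rooted on Bb.
Bb is scale degree 1 in Bb major, and a major seventh chord on that degree is written I7.
With F in the bass the chord is in second inversion, so the figured bass is 43.

I43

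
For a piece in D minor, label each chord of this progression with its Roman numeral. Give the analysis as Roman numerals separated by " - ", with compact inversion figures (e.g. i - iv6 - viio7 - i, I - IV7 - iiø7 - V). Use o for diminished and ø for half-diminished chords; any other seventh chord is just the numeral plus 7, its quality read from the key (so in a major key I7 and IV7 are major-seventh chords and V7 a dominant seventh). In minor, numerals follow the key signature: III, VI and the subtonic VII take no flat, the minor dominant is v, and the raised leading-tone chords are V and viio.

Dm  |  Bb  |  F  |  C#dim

i - VI - III - viio

Dm: root D is the tonic; minor triad there is i.
Bb has root Bb, degree 6 in D minor, so VI.
F: major triad on F = scale degree 3 → III.
C#dim: diminished triad on C# = scale degree 7 → viio.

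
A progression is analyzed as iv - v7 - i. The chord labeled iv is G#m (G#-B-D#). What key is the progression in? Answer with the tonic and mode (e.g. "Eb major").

The anchor chord is a minor triad on G#, labeled iv.
If G# is scale degree 4 and the mode makes that degree carry a minor triad, the tonic is D# and the mode is minor.

D# minor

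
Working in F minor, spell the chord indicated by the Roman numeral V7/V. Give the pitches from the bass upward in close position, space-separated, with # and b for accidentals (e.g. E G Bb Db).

G B D F

The slash means an applied dominant: we want the dominant of V. In F minor, V is C major, and its dominant is built on G.
Building a dominant seventh chord on G gives G-B-D-F.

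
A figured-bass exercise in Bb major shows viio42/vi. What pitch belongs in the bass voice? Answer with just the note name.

The applied chord viio42/vi is rooted on F#: F#-A-C-Eb.
The figure 42 means third inversion — the seventh is in the bass.

Eb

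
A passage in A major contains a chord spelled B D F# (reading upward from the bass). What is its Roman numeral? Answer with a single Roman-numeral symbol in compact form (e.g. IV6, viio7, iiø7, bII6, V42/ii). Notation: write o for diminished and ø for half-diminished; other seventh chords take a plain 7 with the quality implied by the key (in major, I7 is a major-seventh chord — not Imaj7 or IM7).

ii

Stacked in thirds the chord is B-D-F#: a minor triad on B.
B is scale degree 2 in A major, and a minor triad on that degree is written ii.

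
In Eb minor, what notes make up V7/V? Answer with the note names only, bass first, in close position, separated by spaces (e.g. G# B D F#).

F A C Eb

The slash means an applied dominant: we want the dominant of V. In Eb minor, V is Bb major, and its dominant is built on F.
Building a dominant seventh chord on F gives F-A-C-Eb.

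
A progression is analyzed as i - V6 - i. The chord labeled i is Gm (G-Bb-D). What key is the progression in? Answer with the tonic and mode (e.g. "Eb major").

G minor

The chord Gm is a minor triad rooted on G; its label is i.
If G is scale degree 1 and the mode makes that degree carry a minor triad, the tonic is G and the mode is minor.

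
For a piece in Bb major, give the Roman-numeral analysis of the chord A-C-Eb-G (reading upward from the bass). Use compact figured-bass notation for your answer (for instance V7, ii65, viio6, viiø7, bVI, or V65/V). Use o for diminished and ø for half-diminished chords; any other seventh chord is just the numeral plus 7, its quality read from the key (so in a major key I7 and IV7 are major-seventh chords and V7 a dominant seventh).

viiø7

The pitches A-C-Eb-G form a half-diminished seventh chord rooted on A.
In Bb major, A is the leading tone; the diatonic half-diminished seventh chord there is viiø7.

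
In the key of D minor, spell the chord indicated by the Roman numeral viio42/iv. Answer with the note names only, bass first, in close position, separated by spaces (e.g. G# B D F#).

Eb F# A C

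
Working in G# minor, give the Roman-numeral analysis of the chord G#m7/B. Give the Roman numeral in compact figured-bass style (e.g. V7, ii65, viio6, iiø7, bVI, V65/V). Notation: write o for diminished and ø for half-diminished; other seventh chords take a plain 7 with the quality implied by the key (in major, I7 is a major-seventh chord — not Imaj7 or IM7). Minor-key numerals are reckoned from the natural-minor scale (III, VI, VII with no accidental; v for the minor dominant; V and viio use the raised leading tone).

i65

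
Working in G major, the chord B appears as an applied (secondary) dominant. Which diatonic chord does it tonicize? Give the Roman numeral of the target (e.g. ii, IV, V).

vi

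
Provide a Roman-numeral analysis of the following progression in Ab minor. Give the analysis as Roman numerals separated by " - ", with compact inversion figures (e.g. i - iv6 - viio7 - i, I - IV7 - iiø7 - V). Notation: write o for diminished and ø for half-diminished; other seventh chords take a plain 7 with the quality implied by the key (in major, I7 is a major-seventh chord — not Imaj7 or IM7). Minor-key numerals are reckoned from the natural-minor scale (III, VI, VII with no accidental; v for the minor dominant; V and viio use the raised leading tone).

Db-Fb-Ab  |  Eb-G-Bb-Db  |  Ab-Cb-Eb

iv - V7 - i

Db-Fb-Ab: minor triad on Db = scale degree 4 → iv.
Eb-G-Bb-Db: root Eb is the dominant; dominant seventh chord there is V7.
Ab-Cb-Eb: root Ab is the tonic; minor triad there is i.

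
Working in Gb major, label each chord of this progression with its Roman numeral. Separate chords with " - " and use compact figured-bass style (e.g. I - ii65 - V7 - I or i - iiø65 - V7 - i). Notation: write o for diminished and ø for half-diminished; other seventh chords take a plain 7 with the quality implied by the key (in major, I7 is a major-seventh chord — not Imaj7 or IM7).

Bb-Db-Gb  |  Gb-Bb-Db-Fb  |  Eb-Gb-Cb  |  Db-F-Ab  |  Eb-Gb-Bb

I6 - V7/IV - IV6 - V - vi

Bb-Db-Gb: root Gb is the tonic; major triad there is I6.
Gb-Bb-Db-Fb: a dominant seventh chord on Gb, the applied dominant of IV → V7/IV.
Eb-Gb-Cb has root Cb, degree 4 in Gb major, so IV6.
Db-F-Ab: major triad on Db = scale degree 5 → V.
Eb-Gb-Bb has root Eb, degree 6 in Gb major, so vi.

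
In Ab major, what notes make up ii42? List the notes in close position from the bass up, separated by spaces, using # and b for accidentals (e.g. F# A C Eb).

In Ab major, the second degree is Bb, and the diatonic chord built there is a minor seventh chord.
Stacking thirds from Bb gives Bb-Db-F-Ab.
With the 42 figure the chord is in third inversion; from the bass Ab upward in close position it reads Ab-Bb-Db-F.

Ab Bb Db F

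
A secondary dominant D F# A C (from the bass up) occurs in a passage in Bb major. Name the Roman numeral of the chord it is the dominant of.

The chord is a dominant seventh chord on D.
A dominant resolves down a perfect fifth: D → G. In Bb major, G is scale degree 6, i.e. vi.

vi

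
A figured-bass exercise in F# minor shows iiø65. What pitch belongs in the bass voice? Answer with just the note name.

B

iiø in F# minor has root G#; the chord is G#-B-D-F#.
The figure 65 means first inversion — the third is in the bass.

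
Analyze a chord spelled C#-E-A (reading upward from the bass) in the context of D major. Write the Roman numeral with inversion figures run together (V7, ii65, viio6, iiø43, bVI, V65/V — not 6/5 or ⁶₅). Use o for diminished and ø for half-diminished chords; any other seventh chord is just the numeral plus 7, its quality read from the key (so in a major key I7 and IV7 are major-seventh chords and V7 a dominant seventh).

Stacked in thirds the chord is A-C#-E: a major triad on A.
In D major, A is the dominant; the diatonic major triad there is V.
With C# in the bass the chord is in first inversion, so the figured bass is 6.

V6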